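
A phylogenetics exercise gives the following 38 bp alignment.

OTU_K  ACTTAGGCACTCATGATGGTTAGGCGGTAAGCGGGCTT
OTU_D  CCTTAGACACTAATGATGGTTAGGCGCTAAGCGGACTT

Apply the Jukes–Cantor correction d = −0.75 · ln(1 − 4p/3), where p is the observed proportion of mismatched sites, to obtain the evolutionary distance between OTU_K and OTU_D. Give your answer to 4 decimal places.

0.1447

Mismatches occur at site 1 (A→C), site 7 (G→A), site 12 (C→A), site 27 (G→C), site 35 (G→A).
p = 5/38 = 0.131579.
d = −0.75 · ln(1 − (4/3)·0.131579) = −0.75 · ln(0.824561) = −0.75 · (-0.192904) = 0.1447.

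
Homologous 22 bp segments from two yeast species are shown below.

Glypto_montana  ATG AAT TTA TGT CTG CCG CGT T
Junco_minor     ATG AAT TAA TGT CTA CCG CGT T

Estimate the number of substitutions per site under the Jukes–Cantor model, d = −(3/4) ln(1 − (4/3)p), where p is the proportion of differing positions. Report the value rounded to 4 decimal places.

The sequences differ at positions 8 (T/A), 15 (G/A).
p = 2/22 = 0.090909.
d = −0.75 · ln(1 − (4/3)·0.090909) = −0.75 · ln(0.878788) = −0.75 · (-0.129212) = 0.0969.

0.0969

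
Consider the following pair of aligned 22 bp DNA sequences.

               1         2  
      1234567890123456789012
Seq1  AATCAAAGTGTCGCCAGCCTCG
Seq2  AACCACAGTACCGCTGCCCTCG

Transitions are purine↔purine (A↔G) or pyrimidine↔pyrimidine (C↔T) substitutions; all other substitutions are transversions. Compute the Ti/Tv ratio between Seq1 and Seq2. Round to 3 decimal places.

Mismatches occur at site 3 (T/C, transition), site 6 (A/C, transversion), site 10 (G/A, transition), site 11 (T/C, transition), site 15 (C/T, transition), site 16 (A/G, transition), site 17 (G/C, transversion).
Of the 7 differences, 5 transitions and 2 transversions, so Ti/Tv = 5/2 = 2.500.

2.500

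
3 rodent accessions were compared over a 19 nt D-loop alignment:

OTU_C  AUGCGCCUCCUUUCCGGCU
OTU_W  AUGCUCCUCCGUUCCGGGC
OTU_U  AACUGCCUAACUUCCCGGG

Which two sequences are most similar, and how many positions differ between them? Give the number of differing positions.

4

Pairwise Hamming distances:
  OTU_C vs OTU_W: 4
  OTU_C vs OTU_U: 9
  OTU_W vs OTU_U: 9
The smallest is 4, between OTU_C and OTU_W.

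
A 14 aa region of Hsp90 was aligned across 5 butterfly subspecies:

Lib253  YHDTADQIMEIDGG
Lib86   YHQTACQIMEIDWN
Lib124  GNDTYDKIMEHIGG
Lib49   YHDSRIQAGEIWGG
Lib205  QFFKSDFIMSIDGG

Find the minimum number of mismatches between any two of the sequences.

4

Pairwise Hamming distances:
  Lib253 vs Lib86: 4
  Lib253 vs Lib124: 6
  Lib253 vs Lib49: 6
  Lib253 vs Lib205: 7
  Lib86 vs Lib124: 10
  Lib86 vs Lib49: 9
  Lib86 vs Lib205: 10
  Lib124 vs Lib49: 10
  Lib124 vs Lib205: 9
  Lib49 vs Lib205: 11
The smallest is 4, between Lib253 and Lib86.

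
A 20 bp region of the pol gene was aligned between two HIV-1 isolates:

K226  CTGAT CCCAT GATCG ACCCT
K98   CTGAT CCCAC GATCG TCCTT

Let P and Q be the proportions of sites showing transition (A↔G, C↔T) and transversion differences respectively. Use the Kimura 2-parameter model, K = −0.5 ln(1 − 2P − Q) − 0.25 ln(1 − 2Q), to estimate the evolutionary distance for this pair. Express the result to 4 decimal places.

Mismatches occur at site 10 (T↔C, transition), site 16 (A↔T, transversion), site 19 (C↔T, transition).
Of the 3 differences, 2 transitions and 1 transversion over 20 sites: P = 2/20 = 0.100000, Q = 1/20 = 0.050000.
d = −0.5·ln(0.750000) − 0.25·ln(0.900000) = −0.5·(-0.287682) − 0.25·(-0.105361) = 0.1702.

0.1702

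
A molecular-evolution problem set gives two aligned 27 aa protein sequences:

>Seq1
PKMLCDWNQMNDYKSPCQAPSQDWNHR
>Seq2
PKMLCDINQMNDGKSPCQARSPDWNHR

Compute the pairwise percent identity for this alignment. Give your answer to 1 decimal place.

85.2%

Differing sites — 7:W/I; 13:Y/G; 20:P/R; 22:Q/P.
23 of the 27 sites match, so the percent identity is 23/27 × 100 = 85.2%.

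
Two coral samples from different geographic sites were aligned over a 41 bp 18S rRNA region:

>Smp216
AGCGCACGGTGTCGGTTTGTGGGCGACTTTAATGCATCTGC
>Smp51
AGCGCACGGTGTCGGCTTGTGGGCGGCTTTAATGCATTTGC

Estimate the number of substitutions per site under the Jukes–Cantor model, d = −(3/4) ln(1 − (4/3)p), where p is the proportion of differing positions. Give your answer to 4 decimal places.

0.0770

The sequences differ at positions 16 (T/C), 26 (A/G), 38 (C/T).
p = 3/41 = 0.073171.
d = −0.75 · ln(1 − (4/3)·0.073171) = −0.75 · ln(0.902439) = −0.75 · (-0.102654) = 0.0770.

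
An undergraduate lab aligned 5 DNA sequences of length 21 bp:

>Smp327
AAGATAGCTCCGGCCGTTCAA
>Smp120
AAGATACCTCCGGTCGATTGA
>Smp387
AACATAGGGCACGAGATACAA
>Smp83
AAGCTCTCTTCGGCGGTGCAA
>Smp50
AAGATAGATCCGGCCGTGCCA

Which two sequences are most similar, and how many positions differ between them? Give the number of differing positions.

Pairwise Hamming distances:
  Smp327 vs Smp120: 5
  Smp327 vs Smp387: 9
  Smp327 vs Smp83: 6
  Smp327 vs Smp50: 3
  Smp120 vs Smp387: 13
  Smp120 vs Smp83: 10
  Smp120 vs Smp50: 7
  Smp387 vs Smp83: 12
  Smp387 vs Smp50: 10
  Smp83 vs Smp50: 7
The smallest is 3, between Smp327 and Smp50.

3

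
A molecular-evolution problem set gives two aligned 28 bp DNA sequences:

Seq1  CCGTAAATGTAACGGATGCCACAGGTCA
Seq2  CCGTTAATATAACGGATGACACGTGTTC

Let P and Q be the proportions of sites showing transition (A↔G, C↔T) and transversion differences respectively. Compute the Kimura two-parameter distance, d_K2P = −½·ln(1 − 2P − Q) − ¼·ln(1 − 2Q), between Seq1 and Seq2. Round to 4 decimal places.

The sequences differ at positions 5 (A/T, transversion), 9 (G/A, transition), 19 (C/A, transversion), 23 (A/G, transition), 24 (G/T, transversion), 27 (C/T, transition), 28 (A/C, transversion).
Of the 7 differences, 3 transitions and 4 transversions over 28 sites: P = 3/28 = 0.107143, Q = 4/28 = 0.142857.
d = −0.5·ln(0.642857) − 0.25·ln(0.714286) = −0.5·(-0.441833) − 0.25·(-0.336472) = 0.3050.

0.3050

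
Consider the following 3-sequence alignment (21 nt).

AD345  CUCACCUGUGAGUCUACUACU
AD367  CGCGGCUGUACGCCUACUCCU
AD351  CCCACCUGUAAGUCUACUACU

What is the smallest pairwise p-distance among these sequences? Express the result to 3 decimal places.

0.095

Pairwise Hamming distances:
  AD345 vs AD367: 7
  AD345 vs AD351: 2
  AD367 vs AD351: 6
The smallest is 2 mismatches, between AD345 and AD351; p = 2/21 = 0.095.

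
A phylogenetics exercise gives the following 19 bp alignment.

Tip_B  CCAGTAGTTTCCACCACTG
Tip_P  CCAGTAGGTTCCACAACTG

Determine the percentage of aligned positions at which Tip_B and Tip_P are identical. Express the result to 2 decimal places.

89.47%

Mismatches occur at site 8 (T→G), site 15 (C→A).
17 of the 19 sites match, so the percent identity is 17/19 × 100 = 89.47%.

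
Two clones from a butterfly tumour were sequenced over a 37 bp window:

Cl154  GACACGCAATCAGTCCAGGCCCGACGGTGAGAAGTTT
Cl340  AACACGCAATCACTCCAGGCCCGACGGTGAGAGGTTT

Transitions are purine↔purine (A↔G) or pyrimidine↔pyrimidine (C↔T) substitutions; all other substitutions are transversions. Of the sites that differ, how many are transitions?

Differing sites — 1:G/A (Ti); 13:G/C (Tv); 33:A/G (Ti).
Of the 3 differences, 2 transitions and 1 transversion, so the answer is 2.

2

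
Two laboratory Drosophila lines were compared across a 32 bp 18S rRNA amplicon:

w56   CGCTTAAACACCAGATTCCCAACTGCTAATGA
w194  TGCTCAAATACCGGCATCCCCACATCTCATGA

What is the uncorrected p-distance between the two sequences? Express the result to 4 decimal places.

0.3125

Mismatches occur at site 1 (C/T), site 5 (T/C), site 9 (C/T), site 13 (A/G), site 15 (A/C), site 16 (T/A), site 21 (A/C), site 24 (T/A), site 25 (G/T), site 28 (A/C).
There are 10 differences over 32 sites, so p = 10/32 = 0.3125.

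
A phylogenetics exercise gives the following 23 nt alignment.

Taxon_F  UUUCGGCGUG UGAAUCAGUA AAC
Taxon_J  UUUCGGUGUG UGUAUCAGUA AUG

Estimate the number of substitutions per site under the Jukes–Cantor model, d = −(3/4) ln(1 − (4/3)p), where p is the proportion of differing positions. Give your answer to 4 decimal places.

The sequences differ at positions 7 (C/U), 13 (A/U), 22 (A/U), 23 (C/G).
p = 4/23 = 0.173913.
d = −0.75 · ln(1 − (4/3)·0.173913) = −0.75 · ln(0.768116) = −0.75 · (-0.263815) = 0.1979.

0.1979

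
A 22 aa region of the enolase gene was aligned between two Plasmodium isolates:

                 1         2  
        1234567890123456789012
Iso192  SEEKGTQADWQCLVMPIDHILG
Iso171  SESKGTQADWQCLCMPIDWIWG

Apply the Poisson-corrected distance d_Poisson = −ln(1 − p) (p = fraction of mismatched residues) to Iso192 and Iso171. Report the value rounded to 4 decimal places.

Differing sites — 3:E/S; 14:V/C; 19:H/W; 21:L/W.
p = 4/22 = 0.181818.
d = −ln(1 − 0.181818) = −ln(0.818182) = 0.2007.

0.2007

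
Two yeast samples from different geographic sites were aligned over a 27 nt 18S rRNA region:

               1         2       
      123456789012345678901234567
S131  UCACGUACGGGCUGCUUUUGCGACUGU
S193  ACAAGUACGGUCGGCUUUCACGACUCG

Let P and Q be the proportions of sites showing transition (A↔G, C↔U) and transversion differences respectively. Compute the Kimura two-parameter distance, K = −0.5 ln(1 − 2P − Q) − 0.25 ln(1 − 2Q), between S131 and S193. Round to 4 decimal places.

The sequences differ at positions 1 (U/A, transversion), 4 (C/A, transversion), 11 (G/U, transversion), 13 (U/G, transversion), 19 (U/C, transition), 20 (G/A, transition), 26 (G/C, transversion), 27 (U/G, transversion).
Of the 8 differences, 2 transitions and 6 transversions over 27 sites: P = 2/27 = 0.074074, Q = 6/27 = 0.222222.
d = −0.5·ln(0.629630) − 0.25·ln(0.555556) = −0.5·(-0.462623) − 0.25·(-0.587786) = 0.3783.

0.3783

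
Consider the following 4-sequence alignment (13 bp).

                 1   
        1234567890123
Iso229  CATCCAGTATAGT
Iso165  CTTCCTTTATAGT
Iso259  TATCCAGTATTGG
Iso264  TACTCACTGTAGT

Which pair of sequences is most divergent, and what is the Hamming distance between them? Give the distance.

Pairwise Hamming distances:
  Iso229 vs Iso165: 3
  Iso229 vs Iso259: 3
  Iso229 vs Iso264: 5
  Iso165 vs Iso259: 6
  Iso165 vs Iso264: 7
  Iso259 vs Iso264: 6
The largest is 7, between Iso165 and Iso264.

7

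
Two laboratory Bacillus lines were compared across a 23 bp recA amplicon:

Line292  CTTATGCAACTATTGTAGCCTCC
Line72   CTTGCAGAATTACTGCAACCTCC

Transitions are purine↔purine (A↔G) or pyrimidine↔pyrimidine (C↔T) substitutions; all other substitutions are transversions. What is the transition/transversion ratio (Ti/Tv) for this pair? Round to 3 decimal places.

7.000

Differing sites — 4:A/G (Ti); 5:T/C (Ti); 6:G/A (Ti); 7:C/G (Tv); 10:C/T (Ti); 13:T/C (Ti); 16:T/C (Ti); 18:G/A (Ti).
Of the 8 differences, 7 transitions and 1 transversion, so Ti/Tv = 7/1 = 7.000.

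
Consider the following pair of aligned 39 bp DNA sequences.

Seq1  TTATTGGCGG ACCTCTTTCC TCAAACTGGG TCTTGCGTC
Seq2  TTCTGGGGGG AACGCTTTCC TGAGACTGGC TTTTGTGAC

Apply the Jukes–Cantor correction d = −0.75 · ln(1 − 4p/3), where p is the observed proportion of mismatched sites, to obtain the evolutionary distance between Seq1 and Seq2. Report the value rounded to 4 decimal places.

0.3538

Differing sites — 3:A/C; 5:T/G; 8:C/G; 12:C/A; 14:T/G; 22:C/G; 24:A/G; 30:G/C; 32:C/T; 36:C/T; 38:T/A.
p = 11/39 = 0.282051.
d = −0.75 · ln(1 − (4/3)·0.282051) = −0.75 · ln(0.623932) = −0.75 · (-0.471714) = 0.3538.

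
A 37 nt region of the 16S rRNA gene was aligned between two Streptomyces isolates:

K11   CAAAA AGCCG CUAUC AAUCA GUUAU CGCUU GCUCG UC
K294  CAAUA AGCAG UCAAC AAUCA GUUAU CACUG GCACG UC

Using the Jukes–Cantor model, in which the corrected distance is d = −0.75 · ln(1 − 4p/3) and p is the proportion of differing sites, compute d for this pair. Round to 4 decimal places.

0.2551

The sequences differ at positions 4 (A/U), 9 (C/A), 11 (C/U), 12 (U/C), 14 (U/A), 27 (G/A), 30 (U/G), 33 (U/A).
p = 8/37 = 0.216216.
d = −0.75 · ln(1 − (4/3)·0.216216) = −0.75 · ln(0.711712) = −0.75 · (-0.340082) = 0.2551.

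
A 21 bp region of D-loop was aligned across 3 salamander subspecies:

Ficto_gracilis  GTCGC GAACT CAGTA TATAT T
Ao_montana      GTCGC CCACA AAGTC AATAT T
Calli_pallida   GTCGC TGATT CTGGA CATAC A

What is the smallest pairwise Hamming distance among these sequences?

Pairwise Hamming distances:
  Ficto_gracilis vs Ao_montana: 6
  Ficto_gracilis vs Calli_pallida: 8
  Ao_montana vs Calli_pallida: 11
The smallest is 6, between Ficto_gracilis and Ao_montana.

6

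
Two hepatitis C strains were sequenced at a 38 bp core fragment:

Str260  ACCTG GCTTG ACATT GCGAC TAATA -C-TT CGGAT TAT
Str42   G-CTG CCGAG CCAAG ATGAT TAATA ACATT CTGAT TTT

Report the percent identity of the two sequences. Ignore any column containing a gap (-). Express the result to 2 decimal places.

65.71%

Excluding the 3 gap columns leaves 35 comparable sites.
Differing sites — 1:A/G; 6:G/C; 8:T/G; 9:T/A; 11:A/C; 14:T/A; 15:T/G; 16:G/A; 17:C/T; 20:C/T; 32:G/T; 37:A/T.
23 of the 35 comparable sites match, so the percent identity is 23/35 × 100 = 65.71%.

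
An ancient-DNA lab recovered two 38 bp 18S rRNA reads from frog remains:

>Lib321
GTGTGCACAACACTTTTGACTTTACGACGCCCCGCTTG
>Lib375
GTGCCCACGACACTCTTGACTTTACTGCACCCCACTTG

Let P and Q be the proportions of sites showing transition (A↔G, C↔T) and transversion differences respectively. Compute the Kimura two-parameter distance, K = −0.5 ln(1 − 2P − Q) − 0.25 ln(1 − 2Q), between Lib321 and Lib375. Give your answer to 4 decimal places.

0.2576

Differing sites — 4:T/C (Ti); 5:G/C (Tv); 9:A/G (Ti); 15:T/C (Ti); 26:G/T (Tv); 27:A/G (Ti); 29:G/A (Ti); 34:G/A (Ti).
Of the 8 differences, 6 transitions and 2 transversions over 38 sites: P = 6/38 = 0.157895, Q = 2/38 = 0.052632.
d = −0.5·ln(0.631578) − 0.25·ln(0.894736) = −0.5·(-0.459534) − 0.25·(-0.111227) = 0.2576.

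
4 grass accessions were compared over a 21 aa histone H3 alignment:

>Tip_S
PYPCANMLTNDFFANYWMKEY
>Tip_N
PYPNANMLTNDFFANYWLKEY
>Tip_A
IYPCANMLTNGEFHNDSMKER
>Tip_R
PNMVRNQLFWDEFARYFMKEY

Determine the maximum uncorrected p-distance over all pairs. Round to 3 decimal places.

Pairwise Hamming distances:
  Tip_S vs Tip_N: 2
  Tip_S vs Tip_A: 7
  Tip_S vs Tip_R: 10
  Tip_N vs Tip_A: 9
  Tip_N vs Tip_R: 11
  Tip_A vs Tip_R: 14
The largest is 14 mismatches, between Tip_A and Tip_R; p = 14/21 = 0.667.

0.667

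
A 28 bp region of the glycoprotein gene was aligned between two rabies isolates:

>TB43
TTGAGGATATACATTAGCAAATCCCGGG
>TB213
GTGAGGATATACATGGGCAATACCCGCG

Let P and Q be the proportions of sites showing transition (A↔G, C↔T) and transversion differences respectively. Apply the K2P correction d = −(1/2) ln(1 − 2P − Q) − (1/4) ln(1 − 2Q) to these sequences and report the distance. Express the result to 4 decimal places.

0.2543

Mismatches occur at site 1 (T↔G, transversion), site 15 (T↔G, transversion), site 16 (A↔G, transition), site 21 (A↔T, transversion), site 22 (T↔A, transversion), site 27 (G↔C, transversion).
Of the 6 differences, 1 transition and 5 transversions over 28 sites: P = 1/28 = 0.035714, Q = 5/28 = 0.178571.
d = −0.5·ln(0.750001) − 0.25·ln(0.642858) = −0.5·(-0.287681) − 0.25·(-0.441831) = 0.2543.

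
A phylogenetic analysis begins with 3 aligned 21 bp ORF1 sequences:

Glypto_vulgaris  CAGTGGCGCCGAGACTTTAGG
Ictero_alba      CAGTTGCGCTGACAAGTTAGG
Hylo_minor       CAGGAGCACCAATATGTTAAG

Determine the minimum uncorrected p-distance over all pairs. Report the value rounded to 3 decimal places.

Pairwise Hamming distances:
  Glypto_vulgaris vs Ictero_alba: 5
  Glypto_vulgaris vs Hylo_minor: 8
  Ictero_alba vs Hylo_minor: 8
The smallest is 5 mismatches, between Glypto_vulgaris and Ictero_alba; p = 5/21 = 0.238.

0.238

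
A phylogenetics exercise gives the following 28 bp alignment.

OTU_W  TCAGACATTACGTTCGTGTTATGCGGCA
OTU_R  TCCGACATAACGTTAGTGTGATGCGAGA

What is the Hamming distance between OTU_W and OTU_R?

The sequences differ at positions 3 (A/C), 9 (T/A), 15 (C/A), 20 (T/G), 26 (G/A), 27 (C/G).
That gives 6 mismatches out of 28 aligned sites, so the Hamming distance is 6.

6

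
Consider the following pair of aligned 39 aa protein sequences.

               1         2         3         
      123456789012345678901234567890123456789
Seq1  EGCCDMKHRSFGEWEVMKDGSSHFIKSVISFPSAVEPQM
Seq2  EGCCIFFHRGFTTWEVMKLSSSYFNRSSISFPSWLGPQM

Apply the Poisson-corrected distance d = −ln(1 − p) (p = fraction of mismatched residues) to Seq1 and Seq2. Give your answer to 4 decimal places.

Mismatches occur at site 5 (D/I), site 6 (M/F), site 7 (K/F), site 10 (S/G), site 12 (G/T), site 13 (E/T), site 19 (D/L), site 20 (G/S), site 23 (H/Y), site 25 (I/N), site 26 (K/R), site 28 (V/S), site 34 (A/W), site 35 (V/L), site 36 (E/G).
p = 15/39 = 0.384615.
d = −ln(1 − 0.384615) = −ln(0.615385) = 0.4855.

0.4855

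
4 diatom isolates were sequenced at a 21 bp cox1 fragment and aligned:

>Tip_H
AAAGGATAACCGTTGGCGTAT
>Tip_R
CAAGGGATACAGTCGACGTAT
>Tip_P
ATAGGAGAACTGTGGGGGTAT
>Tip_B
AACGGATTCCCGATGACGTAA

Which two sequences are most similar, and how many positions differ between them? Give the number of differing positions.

Pairwise Hamming distances:
  Tip_H vs Tip_R: 7
  Tip_H vs Tip_P: 5
  Tip_H vs Tip_B: 6
  Tip_R vs Tip_P: 9
  Tip_R vs Tip_B: 9
  Tip_P vs Tip_B: 11
The smallest is 5, between Tip_H and Tip_P.

5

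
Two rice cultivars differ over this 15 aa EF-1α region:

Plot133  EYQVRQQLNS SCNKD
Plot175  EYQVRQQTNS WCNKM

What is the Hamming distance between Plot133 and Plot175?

3

Differing sites — 8:L/T; 11:S/W; 15:D/M.
That gives 3 mismatches out of 15 aligned sites, so the Hamming distance is 3.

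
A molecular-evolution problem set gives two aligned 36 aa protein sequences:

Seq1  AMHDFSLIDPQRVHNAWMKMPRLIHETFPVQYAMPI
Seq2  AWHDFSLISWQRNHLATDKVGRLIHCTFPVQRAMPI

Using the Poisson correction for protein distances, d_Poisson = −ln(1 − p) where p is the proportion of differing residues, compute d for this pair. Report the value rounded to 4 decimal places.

0.3646

Mismatches occur at site 2 (M↔W), site 9 (D↔S), site 10 (P↔W), site 13 (V↔N), site 15 (N↔L), site 17 (W↔T), site 18 (M↔D), site 20 (M↔V), site 21 (P↔G), site 26 (E↔C), site 32 (Y↔R).
p = 11/36 = 0.305556.
d = −ln(1 − 0.305556) = −ln(0.694444) = 0.3646.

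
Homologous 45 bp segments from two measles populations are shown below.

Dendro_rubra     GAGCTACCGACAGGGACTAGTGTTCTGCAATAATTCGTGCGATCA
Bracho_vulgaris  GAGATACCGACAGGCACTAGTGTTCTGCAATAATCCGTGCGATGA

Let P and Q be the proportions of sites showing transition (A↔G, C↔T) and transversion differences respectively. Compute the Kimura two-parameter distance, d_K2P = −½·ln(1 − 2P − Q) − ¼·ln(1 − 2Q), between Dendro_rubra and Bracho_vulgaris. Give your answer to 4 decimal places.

0.0947

Differing sites — 4:C/A (Tv); 15:G/C (Tv); 35:T/C (Ti); 44:C/G (Tv).
Of the 4 differences, 1 transition and 3 transversions over 45 sites: P = 1/45 = 0.022222, Q = 3/45 = 0.066667.
d = −0.5·ln(0.888889) − 0.25·ln(0.866666) = −0.5·(-0.117783) − 0.25·(-0.143102) = 0.0947.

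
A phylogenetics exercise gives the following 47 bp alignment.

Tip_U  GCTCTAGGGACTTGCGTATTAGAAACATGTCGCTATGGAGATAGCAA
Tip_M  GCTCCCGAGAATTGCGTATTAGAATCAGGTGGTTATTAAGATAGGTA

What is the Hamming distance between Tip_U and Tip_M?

The sequences differ at positions 5 (T/C), 6 (A/C), 8 (G/A), 11 (C/A), 25 (A/T), 28 (T/G), 31 (C/G), 33 (C/T), 37 (G/T), 38 (G/A), 45 (C/G), 46 (A/T).
That gives 12 mismatches out of 47 aligned sites, so the Hamming distance is 12.

12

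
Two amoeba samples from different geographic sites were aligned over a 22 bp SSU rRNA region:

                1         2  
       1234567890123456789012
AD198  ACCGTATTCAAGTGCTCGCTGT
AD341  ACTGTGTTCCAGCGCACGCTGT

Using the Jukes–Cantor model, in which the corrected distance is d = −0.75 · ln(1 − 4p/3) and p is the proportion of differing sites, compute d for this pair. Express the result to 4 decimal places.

0.2708

Mismatches occur at site 3 (C→T), site 6 (A→G), site 10 (A→C), site 13 (T→C), site 16 (T→A).
p = 5/22 = 0.227273.
d = −0.75 · ln(1 − (4/3)·0.227273) = −0.75 · ln(0.696969) = −0.75 · (-0.361014) = 0.2708.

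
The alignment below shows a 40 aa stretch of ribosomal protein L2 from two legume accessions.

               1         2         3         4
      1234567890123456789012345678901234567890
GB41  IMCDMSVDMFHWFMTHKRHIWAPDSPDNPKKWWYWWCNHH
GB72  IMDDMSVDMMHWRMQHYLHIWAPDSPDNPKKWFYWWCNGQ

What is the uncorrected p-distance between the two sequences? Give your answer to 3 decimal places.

The sequences differ at positions 3 (C/D), 10 (F/M), 13 (F/R), 15 (T/Q), 17 (K/Y), 18 (R/L), 33 (W/F), 39 (H/G), 40 (H/Q).
There are 9 differences over 40 sites, so p = 9/40 = 0.225.

0.225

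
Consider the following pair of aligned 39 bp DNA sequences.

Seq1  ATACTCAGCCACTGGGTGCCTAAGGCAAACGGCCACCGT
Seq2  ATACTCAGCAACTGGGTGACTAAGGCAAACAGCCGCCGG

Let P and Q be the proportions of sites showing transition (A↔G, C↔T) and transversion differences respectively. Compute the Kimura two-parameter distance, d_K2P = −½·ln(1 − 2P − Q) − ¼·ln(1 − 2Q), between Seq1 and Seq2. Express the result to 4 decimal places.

0.1407

Mismatches occur at site 10 (C↔A, transversion), site 19 (C↔A, transversion), site 31 (G↔A, transition), site 35 (A↔G, transition), site 39 (T↔G, transversion).
Of the 5 differences, 2 transitions and 3 transversions over 39 sites: P = 2/39 = 0.051282, Q = 3/39 = 0.076923.
d = −0.5·ln(0.820513) − 0.25·ln(0.846154) = −0.5·(-0.197826) − 0.25·(-0.167054) = 0.1407.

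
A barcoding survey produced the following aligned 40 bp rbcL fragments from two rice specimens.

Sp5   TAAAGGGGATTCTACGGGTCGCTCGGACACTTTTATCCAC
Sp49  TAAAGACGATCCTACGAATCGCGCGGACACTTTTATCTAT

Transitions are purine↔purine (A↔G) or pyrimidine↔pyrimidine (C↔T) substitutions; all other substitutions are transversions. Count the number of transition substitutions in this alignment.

Differing sites — 6:G/A (Ti); 7:G/C (Tv); 11:T/C (Ti); 17:G/A (Ti); 18:G/A (Ti); 23:T/G (Tv); 38:C/T (Ti); 40:C/T (Ti).
Of the 8 differences, 6 transitions and 2 transversions, so the answer is 6.

6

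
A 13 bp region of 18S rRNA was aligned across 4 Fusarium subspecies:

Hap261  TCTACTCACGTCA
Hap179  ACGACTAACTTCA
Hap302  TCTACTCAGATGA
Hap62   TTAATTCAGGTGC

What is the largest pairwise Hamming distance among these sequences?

9

Pairwise Hamming distances:
  Hap261 vs Hap179: 4
  Hap261 vs Hap302: 3
  Hap261 vs Hap62: 6
  Hap179 vs Hap302: 6
  Hap179 vs Hap62: 9
  Hap302 vs Hap62: 5
The largest is 9, between Hap179 and Hap62.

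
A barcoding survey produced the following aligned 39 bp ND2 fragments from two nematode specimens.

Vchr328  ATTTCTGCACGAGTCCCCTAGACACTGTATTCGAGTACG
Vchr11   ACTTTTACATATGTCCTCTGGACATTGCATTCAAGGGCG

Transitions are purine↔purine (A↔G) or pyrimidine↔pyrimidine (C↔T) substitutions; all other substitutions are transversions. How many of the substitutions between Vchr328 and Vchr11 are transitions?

11

Differing sites — 2:T/C (Ti); 5:C/T (Ti); 7:G/A (Ti); 10:C/T (Ti); 11:G/A (Ti); 12:A/T (Tv); 17:C/T (Ti); 20:A/G (Ti); 25:C/T (Ti); 28:T/C (Ti); 33:G/A (Ti); 36:T/G (Tv); 37:A/G (Ti).
Of the 13 differences, 11 transitions and 2 transversions, so the answer is 11.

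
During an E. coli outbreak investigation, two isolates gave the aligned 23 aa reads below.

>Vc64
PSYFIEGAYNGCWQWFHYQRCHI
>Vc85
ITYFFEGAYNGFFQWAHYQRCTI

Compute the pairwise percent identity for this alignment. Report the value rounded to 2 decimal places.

The sequences differ at positions 1 (P/I), 2 (S/T), 5 (I/F), 12 (C/F), 13 (W/F), 16 (F/A), 22 (H/T).
16 of the 23 sites match, so the percent identity is 16/23 × 100 = 69.57%.

69.57%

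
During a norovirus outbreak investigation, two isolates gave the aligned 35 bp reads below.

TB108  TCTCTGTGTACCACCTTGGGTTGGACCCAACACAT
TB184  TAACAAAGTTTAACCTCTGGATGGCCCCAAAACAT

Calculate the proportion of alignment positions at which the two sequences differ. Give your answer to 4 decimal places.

Mismatches occur at site 2 (C→A), site 3 (T→A), site 5 (T→A), site 6 (G→A), site 7 (T→A), site 10 (A→T), site 11 (C→T), site 12 (C→A), site 17 (T→C), site 18 (G→T), site 21 (T→A), site 25 (A→C), site 31 (C→A).
There are 13 differences over 35 sites, so p = 13/35 = 0.3714.

0.3714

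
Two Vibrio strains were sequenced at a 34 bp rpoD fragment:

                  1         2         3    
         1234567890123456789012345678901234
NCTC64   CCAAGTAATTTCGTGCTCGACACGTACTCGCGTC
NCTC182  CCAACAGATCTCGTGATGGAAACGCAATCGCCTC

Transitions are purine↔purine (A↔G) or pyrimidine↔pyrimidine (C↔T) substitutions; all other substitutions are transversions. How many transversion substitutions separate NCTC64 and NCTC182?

Differing sites — 5:G/C (Tv); 6:T/A (Tv); 7:A/G (Ti); 10:T/C (Ti); 16:C/A (Tv); 18:C/G (Tv); 21:C/A (Tv); 25:T/C (Ti); 27:C/A (Tv); 32:G/C (Tv).
Of the 10 differences, 3 transitions and 7 transversions, so the answer is 7.

7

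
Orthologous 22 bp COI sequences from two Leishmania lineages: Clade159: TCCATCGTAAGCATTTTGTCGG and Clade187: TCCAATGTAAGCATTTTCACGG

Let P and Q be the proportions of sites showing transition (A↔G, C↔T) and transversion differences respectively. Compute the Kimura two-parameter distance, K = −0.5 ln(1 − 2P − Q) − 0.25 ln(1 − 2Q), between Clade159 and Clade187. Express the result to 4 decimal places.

Mismatches occur at site 5 (T→A, transversion), site 6 (C→T, transition), site 18 (G→C, transversion), site 19 (T→A, transversion).
Of the 4 differences, 1 transition and 3 transversions over 22 sites: P = 1/22 = 0.045455, Q = 3/22 = 0.136364.
d = −0.5·ln(0.772726) − 0.25·ln(0.727272) = −0.5·(-0.257831) − 0.25·(-0.318455) = 0.2085.

0.2085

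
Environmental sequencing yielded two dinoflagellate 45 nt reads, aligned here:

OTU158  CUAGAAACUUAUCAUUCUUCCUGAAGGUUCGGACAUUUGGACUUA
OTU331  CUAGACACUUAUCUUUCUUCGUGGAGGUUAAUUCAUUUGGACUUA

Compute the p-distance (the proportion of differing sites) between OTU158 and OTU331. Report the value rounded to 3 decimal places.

0.178

Differing sites — 6:A/C; 14:A/U; 21:C/G; 24:A/G; 30:C/A; 31:G/A; 32:G/U; 33:A/U.
There are 8 differences over 45 sites, so p = 8/45 = 0.178.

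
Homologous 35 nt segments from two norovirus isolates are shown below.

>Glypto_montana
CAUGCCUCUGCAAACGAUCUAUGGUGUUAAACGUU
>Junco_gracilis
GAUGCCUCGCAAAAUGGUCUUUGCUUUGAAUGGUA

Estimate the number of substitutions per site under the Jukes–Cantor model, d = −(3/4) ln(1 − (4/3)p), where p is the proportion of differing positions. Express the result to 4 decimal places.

0.5128

Differing sites — 1:C/G; 9:U/G; 10:G/C; 11:C/A; 15:C/U; 17:A/G; 21:A/U; 24:G/C; 26:G/U; 28:U/G; 31:A/U; 32:C/G; 35:U/A.
p = 13/35 = 0.371429.
d = −0.75 · ln(1 − (4/3)·0.371429) = −0.75 · ln(0.504761) = −0.75 · (-0.683670) = 0.5128.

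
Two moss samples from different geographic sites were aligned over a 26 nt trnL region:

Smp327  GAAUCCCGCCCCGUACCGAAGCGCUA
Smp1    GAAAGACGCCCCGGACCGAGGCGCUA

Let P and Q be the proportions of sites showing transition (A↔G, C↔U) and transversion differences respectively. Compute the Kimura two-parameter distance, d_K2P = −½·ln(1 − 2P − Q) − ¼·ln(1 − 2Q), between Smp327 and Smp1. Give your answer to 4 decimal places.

Mismatches occur at site 4 (U→A, transversion), site 5 (C→G, transversion), site 6 (C→A, transversion), site 14 (U→G, transversion), site 20 (A→G, transition).
Of the 5 differences, 1 transition and 4 transversions over 26 sites: P = 1/26 = 0.038462, Q = 4/26 = 0.153846.
d = −0.5·ln(0.769230) − 0.25·ln(0.692308) = −0.5·(-0.262365) − 0.25·(-0.367724) = 0.2231.

0.2231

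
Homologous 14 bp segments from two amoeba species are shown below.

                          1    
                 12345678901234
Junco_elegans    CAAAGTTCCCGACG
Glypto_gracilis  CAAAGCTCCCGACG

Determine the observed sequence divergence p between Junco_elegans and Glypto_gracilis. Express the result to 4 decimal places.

0.0714

A single mismatch occurs at site 6 (T→C).
There are 1 differences over 14 sites, so p = 1/14 = 0.0714.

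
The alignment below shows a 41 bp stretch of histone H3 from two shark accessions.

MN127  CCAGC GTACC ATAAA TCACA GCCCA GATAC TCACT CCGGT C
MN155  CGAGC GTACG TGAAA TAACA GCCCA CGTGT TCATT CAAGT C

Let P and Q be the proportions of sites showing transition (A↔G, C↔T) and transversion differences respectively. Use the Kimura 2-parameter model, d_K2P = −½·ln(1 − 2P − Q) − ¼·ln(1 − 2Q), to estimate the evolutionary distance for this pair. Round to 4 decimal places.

0.3722

The sequences differ at positions 2 (C/G, transversion), 10 (C/G, transversion), 11 (A/T, transversion), 12 (T/G, transversion), 17 (C/A, transversion), 26 (G/C, transversion), 27 (A/G, transition), 29 (A/G, transition), 30 (C/T, transition), 34 (C/T, transition), 37 (C/A, transversion), 38 (G/A, transition).
Of the 12 differences, 5 transitions and 7 transversions over 41 sites: P = 5/41 = 0.121951, Q = 7/41 = 0.170732.
d = −0.5·ln(0.585366) − 0.25·ln(0.658536) = −0.5·(-0.535518) − 0.25·(-0.417736) = 0.3722.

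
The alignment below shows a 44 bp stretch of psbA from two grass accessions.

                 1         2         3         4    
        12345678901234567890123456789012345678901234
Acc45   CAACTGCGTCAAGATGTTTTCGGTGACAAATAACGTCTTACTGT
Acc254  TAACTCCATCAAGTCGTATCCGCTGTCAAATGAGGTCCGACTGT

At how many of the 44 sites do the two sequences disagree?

The sequences differ at positions 1 (C/T), 6 (G/C), 8 (G/A), 14 (A/T), 15 (T/C), 18 (T/A), 20 (T/C), 23 (G/C), 26 (A/T), 32 (A/G), 34 (C/G), 38 (T/C), 39 (T/G).
That gives 13 mismatches out of 44 aligned sites, so the Hamming distance is 13.

13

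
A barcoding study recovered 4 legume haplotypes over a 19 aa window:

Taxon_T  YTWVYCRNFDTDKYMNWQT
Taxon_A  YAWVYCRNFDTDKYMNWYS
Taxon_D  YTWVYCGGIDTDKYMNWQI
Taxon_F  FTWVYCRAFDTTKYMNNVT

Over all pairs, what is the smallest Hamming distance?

Pairwise Hamming distances:
  Taxon_T vs Taxon_A: 3
  Taxon_T vs Taxon_D: 4
  Taxon_T vs Taxon_F: 5
  Taxon_A vs Taxon_D: 6
  Taxon_A vs Taxon_F: 7
  Taxon_D vs Taxon_F: 8
The smallest is 3, between Taxon_T and Taxon_A.

3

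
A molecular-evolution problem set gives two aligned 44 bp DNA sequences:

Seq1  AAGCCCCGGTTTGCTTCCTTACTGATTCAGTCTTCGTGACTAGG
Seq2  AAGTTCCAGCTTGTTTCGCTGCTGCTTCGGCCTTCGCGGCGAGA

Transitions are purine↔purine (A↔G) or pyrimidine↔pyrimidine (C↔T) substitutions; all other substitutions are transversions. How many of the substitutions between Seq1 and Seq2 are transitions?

The sequences differ at positions 4 (C/T, transition), 5 (C/T, transition), 8 (G/A, transition), 10 (T/C, transition), 14 (C/T, transition), 18 (C/G, transversion), 19 (T/C, transition), 21 (A/G, transition), 25 (A/C, transversion), 29 (A/G, transition), 31 (T/C, transition), 37 (T/C, transition), 39 (A/G, transition), 41 (T/G, transversion), 44 (G/A, transition).
Of the 15 differences, 12 transitions and 3 transversions, so the answer is 12.

12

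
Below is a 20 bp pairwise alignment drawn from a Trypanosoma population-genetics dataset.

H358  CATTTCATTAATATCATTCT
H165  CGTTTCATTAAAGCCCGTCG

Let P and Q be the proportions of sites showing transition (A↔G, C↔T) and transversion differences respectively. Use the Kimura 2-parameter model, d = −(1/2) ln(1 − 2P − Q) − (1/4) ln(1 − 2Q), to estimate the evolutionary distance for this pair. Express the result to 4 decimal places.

Mismatches occur at site 2 (A/G, transition), site 12 (T/A, transversion), site 13 (A/G, transition), site 14 (T/C, transition), site 16 (A/C, transversion), site 17 (T/G, transversion), site 20 (T/G, transversion).
Of the 7 differences, 3 transitions and 4 transversions over 20 sites: P = 3/20 = 0.150000, Q = 4/20 = 0.200000.
d = −0.5·ln(0.500000) − 0.25·ln(0.600000) = −0.5·(-0.693147) − 0.25·(-0.510826) = 0.4743.

0.4743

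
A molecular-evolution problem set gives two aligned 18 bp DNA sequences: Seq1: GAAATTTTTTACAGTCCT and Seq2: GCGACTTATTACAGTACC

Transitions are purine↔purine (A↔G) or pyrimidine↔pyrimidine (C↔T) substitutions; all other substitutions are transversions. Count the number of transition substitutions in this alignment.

3

Differing sites — 2:A/C (Tv); 3:A/G (Ti); 5:T/C (Ti); 8:T/A (Tv); 16:C/A (Tv); 18:T/C (Ti).
Of the 6 differences, 3 transitions and 3 transversions, so the answer is 3.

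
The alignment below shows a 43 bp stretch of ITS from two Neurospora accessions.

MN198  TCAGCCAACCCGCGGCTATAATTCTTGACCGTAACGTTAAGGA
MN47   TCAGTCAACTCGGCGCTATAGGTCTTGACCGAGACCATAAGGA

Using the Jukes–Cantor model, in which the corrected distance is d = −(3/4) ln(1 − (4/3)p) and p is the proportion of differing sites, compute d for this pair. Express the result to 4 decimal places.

0.2784

Mismatches occur at site 5 (C↔T), site 10 (C↔T), site 13 (C↔G), site 14 (G↔C), site 21 (A↔G), site 22 (T↔G), site 32 (T↔A), site 33 (A↔G), site 36 (G↔C), site 37 (T↔A).
p = 10/43 = 0.232558.
d = −0.75 · ln(1 − (4/3)·0.232558) = −0.75 · ln(0.689923) = −0.75 · (-0.371175) = 0.2784.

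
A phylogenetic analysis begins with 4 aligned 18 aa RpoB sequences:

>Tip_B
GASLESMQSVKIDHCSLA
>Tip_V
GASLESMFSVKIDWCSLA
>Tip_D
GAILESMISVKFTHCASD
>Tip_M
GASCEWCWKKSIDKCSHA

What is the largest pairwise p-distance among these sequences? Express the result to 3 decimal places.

Pairwise Hamming distances:
  Tip_B vs Tip_V: 2
  Tip_B vs Tip_D: 7
  Tip_B vs Tip_M: 9
  Tip_V vs Tip_D: 8
  Tip_V vs Tip_M: 9
  Tip_D vs Tip_M: 14
The largest is 14 mismatches, between Tip_D and Tip_M; p = 14/18 = 0.778.

0.778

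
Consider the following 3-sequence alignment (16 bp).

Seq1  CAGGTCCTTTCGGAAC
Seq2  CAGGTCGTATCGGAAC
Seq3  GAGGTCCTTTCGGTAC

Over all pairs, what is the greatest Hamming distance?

Pairwise Hamming distances:
  Seq1 vs Seq2: 2
  Seq1 vs Seq3: 2
  Seq2 vs Seq3: 4
The largest is 4, between Seq2 and Seq3.

4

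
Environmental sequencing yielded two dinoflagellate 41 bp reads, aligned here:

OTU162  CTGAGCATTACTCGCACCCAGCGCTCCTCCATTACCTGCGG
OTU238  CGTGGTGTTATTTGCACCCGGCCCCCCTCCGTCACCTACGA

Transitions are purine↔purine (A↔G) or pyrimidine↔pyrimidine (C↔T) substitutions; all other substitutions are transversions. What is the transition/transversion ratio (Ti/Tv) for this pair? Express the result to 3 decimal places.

Mismatches occur at site 2 (T/G, transversion), site 3 (G/T, transversion), site 4 (A/G, transition), site 6 (C/T, transition), site 7 (A/G, transition), site 11 (C/T, transition), site 13 (C/T, transition), site 20 (A/G, transition), site 23 (G/C, transversion), site 25 (T/C, transition), site 31 (A/G, transition), site 33 (T/C, transition), site 38 (G/A, transition), site 41 (G/A, transition).
Of the 14 differences, 11 transitions and 3 transversions, so Ti/Tv = 11/3 = 3.667.

3.667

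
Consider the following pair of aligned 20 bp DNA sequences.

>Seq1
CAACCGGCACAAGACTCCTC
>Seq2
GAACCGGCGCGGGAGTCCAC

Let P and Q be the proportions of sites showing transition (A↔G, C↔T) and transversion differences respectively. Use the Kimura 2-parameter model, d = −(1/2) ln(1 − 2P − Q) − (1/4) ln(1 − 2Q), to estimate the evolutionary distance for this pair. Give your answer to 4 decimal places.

0.3881

Mismatches occur at site 1 (C↔G, transversion), site 9 (A↔G, transition), site 11 (A↔G, transition), site 12 (A↔G, transition), site 15 (C↔G, transversion), site 19 (T↔A, transversion).
Of the 6 differences, 3 transitions and 3 transversions over 20 sites: P = 3/20 = 0.150000, Q = 3/20 = 0.150000.
d = −0.5·ln(0.550000) − 0.25·ln(0.700000) = −0.5·(-0.597837) − 0.25·(-0.356675) = 0.3881.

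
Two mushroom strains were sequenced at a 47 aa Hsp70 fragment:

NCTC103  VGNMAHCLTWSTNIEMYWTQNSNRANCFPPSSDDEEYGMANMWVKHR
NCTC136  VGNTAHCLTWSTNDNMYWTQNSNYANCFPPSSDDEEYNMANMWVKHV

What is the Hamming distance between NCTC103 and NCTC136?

6

Mismatches occur at site 4 (M↔T), site 14 (I↔D), site 15 (E↔N), site 24 (R↔Y), site 38 (G↔N), site 47 (R↔V).
That gives 6 mismatches out of 47 aligned sites, so the Hamming distance is 6.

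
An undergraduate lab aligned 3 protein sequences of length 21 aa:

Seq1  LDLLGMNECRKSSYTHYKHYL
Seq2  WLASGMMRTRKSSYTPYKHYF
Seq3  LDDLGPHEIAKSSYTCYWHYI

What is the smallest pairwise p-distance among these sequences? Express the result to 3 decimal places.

Pairwise Hamming distances:
  Seq1 vs Seq2: 9
  Seq1 vs Seq3: 8
  Seq2 vs Seq3: 12
The smallest is 8 mismatches, between Seq1 and Seq3; p = 8/21 = 0.381.

0.381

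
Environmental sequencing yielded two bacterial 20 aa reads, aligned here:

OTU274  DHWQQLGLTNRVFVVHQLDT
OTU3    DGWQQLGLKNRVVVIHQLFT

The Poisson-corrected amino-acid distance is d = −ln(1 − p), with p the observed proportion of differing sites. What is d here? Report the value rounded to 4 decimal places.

Mismatches occur at site 2 (H/G), site 9 (T/K), site 13 (F/V), site 15 (V/I), site 19 (D/F).
p = 5/20 = 0.250000.
d = −ln(1 − 0.250000) = −ln(0.750000) = 0.2877.

0.2877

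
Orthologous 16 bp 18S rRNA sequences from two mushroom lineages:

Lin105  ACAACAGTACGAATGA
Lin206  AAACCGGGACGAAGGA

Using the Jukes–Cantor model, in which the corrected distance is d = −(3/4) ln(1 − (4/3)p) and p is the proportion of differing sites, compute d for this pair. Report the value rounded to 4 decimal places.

0.4042

Differing sites — 2:C/A; 4:A/C; 6:A/G; 8:T/G; 14:T/G.
p = 5/16 = 0.312500.
d = −0.75 · ln(1 − (4/3)·0.312500) = −0.75 · ln(0.583333) = −0.75 · (-0.538997) = 0.4042.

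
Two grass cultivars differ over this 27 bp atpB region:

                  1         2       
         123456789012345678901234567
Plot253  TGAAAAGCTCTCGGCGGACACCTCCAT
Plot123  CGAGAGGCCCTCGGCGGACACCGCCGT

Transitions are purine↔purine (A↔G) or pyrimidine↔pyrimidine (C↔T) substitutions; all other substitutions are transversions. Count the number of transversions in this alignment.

The sequences differ at positions 1 (T/C, transition), 4 (A/G, transition), 6 (A/G, transition), 9 (T/C, transition), 23 (T/G, transversion), 26 (A/G, transition).
Of the 6 differences, 5 transitions and 1 transversion, so the answer is 1.

1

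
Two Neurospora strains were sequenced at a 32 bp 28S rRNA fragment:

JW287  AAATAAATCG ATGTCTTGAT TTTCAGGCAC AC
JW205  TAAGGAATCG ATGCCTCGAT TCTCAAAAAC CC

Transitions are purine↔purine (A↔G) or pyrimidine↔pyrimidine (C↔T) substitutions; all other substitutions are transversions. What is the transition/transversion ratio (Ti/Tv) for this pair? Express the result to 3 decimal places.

Mismatches occur at site 1 (A→T, transversion), site 4 (T→G, transversion), site 5 (A→G, transition), site 14 (T→C, transition), site 17 (T→C, transition), site 22 (T→C, transition), site 26 (G→A, transition), site 27 (G→A, transition), site 28 (C→A, transversion), site 31 (A→C, transversion).
Of the 10 differences, 6 transitions and 4 transversions, so Ti/Tv = 6/4 = 1.500.

1.500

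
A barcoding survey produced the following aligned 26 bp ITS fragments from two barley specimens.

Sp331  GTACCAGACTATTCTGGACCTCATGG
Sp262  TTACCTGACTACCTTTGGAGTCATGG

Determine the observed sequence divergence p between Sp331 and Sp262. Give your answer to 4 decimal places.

0.3462

Mismatches occur at site 1 (G↔T), site 6 (A↔T), site 12 (T↔C), site 13 (T↔C), site 14 (C↔T), site 16 (G↔T), site 18 (A↔G), site 19 (C↔A), site 20 (C↔G).
There are 9 differences over 26 sites, so p = 9/26 = 0.3462.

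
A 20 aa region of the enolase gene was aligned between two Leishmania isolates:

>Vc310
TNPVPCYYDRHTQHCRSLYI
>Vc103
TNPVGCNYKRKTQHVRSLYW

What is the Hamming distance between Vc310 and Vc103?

6

Differing sites — 5:P/G; 7:Y/N; 9:D/K; 11:H/K; 15:C/V; 20:I/W.
That gives 6 mismatches out of 20 aligned sites, so the Hamming distance is 6.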